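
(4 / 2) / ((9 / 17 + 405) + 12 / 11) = 0.00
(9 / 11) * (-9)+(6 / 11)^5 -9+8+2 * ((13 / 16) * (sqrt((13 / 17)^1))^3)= -1339196 / 161051+169 * sqrt(221) / 2312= -7.23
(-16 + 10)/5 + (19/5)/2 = 7/10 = 0.70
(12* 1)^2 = 144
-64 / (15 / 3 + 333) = -32 / 169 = -0.19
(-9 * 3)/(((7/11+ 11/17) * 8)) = -1683/640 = -2.63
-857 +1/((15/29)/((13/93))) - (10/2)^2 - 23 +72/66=-13866338/15345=-903.64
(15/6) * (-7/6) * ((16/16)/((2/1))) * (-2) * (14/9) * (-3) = -245/18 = -13.61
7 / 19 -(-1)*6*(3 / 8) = 199 / 76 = 2.62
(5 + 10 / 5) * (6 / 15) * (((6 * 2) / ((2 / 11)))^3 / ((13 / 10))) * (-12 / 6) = -16099776 / 13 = -1238444.31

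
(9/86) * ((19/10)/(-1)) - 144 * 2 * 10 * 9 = -22291371/860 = -25920.20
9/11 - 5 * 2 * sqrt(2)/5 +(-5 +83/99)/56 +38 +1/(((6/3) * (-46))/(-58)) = 627587/15939 - 2 * sqrt(2) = 36.55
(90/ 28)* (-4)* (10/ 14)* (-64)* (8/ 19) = 230400/ 931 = 247.48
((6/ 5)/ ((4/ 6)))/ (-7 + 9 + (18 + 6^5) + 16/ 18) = 81/ 350860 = 0.00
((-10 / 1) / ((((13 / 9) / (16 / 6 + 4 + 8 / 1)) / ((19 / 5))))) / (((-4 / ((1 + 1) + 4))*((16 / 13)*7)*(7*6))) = 1.60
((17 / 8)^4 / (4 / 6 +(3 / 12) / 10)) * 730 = 457277475 / 21248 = 21520.97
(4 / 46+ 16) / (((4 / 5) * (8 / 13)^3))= 2032225 / 23552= 86.29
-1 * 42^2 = -1764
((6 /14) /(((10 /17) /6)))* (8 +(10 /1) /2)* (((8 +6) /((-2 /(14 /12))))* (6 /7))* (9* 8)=-143208 /5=-28641.60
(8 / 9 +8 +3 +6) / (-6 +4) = -161 / 18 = -8.94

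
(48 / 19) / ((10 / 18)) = 432 / 95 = 4.55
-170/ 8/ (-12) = 85/ 48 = 1.77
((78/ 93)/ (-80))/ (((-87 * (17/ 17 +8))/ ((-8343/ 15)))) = -1339/ 179800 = -0.01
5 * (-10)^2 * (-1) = -500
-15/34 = -0.44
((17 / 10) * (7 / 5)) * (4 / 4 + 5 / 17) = 77 / 25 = 3.08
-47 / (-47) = 1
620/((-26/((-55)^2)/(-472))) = 442618000/13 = 34047538.46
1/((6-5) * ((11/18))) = 1.64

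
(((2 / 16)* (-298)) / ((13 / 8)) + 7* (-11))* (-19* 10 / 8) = 123405 / 52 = 2373.17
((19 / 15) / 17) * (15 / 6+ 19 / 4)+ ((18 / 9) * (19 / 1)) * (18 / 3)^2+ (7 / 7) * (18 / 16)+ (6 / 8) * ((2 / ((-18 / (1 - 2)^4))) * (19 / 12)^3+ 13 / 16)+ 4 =1373.94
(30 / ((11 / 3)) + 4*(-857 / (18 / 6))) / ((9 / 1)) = -37438 / 297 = -126.05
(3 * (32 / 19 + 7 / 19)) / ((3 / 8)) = 312 / 19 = 16.42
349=349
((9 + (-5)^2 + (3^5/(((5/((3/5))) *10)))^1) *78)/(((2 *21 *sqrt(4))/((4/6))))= 119977/5250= 22.85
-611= -611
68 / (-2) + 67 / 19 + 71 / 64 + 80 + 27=77.64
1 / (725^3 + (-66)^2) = 1 / 381082481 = 0.00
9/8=1.12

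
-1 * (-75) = 75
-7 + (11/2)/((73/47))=-505/146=-3.46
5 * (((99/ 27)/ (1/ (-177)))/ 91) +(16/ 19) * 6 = -30.61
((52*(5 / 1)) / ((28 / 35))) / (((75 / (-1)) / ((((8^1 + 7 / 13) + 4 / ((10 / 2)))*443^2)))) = -119123143 / 15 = -7941542.87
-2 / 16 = -1 / 8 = -0.12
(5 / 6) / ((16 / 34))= 85 / 48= 1.77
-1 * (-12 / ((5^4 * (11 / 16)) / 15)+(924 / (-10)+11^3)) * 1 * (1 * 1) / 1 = -1702499 / 1375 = -1238.18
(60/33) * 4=7.27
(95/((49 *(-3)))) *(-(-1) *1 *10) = -950/147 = -6.46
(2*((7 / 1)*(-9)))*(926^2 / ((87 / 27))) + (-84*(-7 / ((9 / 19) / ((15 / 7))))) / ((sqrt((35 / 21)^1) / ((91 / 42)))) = -33525804.15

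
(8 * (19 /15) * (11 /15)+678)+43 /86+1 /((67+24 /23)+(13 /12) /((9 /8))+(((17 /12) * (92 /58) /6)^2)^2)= 582164144455771657243 /848703083494431150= 685.95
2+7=9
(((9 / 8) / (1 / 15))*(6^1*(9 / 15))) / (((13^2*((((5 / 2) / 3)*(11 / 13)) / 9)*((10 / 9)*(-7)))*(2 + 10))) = -19683 / 400400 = -0.05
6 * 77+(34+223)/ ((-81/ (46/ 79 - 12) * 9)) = 466.03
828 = 828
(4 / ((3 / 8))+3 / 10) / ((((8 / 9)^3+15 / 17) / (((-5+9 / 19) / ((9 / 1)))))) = -6493473 / 1865705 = -3.48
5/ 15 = 1/ 3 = 0.33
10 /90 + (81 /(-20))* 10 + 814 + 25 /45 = 4645 /6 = 774.17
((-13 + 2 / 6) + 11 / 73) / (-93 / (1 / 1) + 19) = 2741 / 16206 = 0.17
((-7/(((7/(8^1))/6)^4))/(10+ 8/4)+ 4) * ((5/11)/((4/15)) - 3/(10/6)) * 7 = 330747/385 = 859.08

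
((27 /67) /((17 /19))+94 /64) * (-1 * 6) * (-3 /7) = 629541 /127568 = 4.93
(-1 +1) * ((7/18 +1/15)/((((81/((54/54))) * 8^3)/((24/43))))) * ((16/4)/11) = 0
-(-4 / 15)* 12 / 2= 8 / 5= 1.60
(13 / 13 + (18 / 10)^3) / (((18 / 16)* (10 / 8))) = 27328 / 5625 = 4.86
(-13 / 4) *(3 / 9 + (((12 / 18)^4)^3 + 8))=-57626023 / 2125764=-27.11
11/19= 0.58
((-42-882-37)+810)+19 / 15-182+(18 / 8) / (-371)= -7384519 / 22260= -331.74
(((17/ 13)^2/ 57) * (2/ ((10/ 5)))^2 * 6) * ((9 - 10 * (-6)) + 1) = 40460/ 3211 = 12.60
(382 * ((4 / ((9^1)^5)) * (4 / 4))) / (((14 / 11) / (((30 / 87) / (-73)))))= -84040 / 875047131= -0.00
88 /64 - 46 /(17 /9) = -3125 /136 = -22.98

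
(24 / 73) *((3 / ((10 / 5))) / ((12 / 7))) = 21 / 73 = 0.29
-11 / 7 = -1.57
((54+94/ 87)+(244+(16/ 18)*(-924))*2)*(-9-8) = 542096/ 29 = 18692.97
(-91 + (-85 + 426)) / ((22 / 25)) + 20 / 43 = 134595 / 473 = 284.56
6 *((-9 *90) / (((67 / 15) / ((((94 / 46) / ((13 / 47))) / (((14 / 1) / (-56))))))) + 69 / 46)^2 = 138384771721380603 / 802642178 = 172411537.19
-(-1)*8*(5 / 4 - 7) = -46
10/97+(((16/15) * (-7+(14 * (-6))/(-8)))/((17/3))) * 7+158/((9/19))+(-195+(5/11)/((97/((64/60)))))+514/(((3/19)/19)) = 50603409361/816255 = 61994.61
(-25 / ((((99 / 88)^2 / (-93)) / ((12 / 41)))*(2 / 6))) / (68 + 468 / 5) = 124000 / 12423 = 9.98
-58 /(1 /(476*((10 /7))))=-39440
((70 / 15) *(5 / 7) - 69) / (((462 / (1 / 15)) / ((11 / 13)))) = -197 / 24570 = -0.01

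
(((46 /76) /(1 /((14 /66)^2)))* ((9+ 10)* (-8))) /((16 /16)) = -4508 /1089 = -4.14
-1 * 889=-889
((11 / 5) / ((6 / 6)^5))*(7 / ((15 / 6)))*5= 154 / 5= 30.80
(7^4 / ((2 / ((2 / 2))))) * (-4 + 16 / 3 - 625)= -4492271 / 6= -748711.83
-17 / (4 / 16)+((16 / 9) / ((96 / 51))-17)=-1513 / 18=-84.06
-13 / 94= -0.14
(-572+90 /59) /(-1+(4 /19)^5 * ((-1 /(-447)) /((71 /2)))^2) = 83943689715558937998 /147147117868258465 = 570.47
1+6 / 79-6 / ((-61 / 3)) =6607 / 4819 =1.37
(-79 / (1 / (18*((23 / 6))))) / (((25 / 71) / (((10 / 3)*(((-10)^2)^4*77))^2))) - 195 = -30595300120000000000000585 / 3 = -10198433373333333333333530.00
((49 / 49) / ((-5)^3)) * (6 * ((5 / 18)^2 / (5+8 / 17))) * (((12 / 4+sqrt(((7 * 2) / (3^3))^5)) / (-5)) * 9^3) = 1666 * sqrt(42) / 564975+459 / 1550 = 0.32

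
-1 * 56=-56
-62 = -62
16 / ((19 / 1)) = 16 / 19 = 0.84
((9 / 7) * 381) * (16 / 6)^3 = 65024 / 7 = 9289.14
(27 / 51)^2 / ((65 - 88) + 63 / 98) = -1134 / 90457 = -0.01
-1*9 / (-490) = 9 / 490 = 0.02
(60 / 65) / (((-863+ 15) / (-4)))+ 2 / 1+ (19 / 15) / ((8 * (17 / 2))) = 1421711 / 702780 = 2.02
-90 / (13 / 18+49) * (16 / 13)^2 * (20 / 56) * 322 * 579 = -5522826240 / 30251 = -182566.73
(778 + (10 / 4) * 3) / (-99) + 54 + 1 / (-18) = 4555 / 99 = 46.01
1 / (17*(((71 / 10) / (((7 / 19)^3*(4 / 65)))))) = 2744 / 107624569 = 0.00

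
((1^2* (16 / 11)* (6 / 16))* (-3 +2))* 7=-42 / 11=-3.82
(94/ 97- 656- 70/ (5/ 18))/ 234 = -43991/ 11349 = -3.88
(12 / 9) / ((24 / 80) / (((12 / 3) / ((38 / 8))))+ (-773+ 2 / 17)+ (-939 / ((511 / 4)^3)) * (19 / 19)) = -0.00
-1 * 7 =-7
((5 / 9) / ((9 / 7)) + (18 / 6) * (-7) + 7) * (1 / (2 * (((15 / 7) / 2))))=-7693 / 1215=-6.33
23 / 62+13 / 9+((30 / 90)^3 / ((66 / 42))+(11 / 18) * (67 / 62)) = 92047 / 36828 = 2.50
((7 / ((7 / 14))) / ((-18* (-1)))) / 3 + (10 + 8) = 493 / 27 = 18.26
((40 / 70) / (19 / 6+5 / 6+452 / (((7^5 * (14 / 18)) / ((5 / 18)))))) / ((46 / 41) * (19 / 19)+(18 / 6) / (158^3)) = 5435948246288 / 42794623028925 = 0.13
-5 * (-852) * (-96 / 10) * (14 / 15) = -190848 / 5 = -38169.60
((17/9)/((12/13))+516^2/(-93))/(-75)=1915673/50220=38.15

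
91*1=91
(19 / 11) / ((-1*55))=-19 / 605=-0.03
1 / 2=0.50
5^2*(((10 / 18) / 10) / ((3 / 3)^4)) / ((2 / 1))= 25 / 36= 0.69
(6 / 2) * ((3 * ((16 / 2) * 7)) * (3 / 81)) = 18.67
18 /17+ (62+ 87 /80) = 87239 /1360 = 64.15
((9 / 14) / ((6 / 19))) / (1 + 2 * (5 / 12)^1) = 171 / 154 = 1.11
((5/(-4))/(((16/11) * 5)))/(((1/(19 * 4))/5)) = -1045/16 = -65.31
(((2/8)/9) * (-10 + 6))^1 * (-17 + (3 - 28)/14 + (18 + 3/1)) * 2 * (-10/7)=310/441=0.70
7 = 7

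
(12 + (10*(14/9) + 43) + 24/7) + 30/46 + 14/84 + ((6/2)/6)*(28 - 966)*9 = -12015679/2898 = -4146.20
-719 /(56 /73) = -52487 /56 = -937.27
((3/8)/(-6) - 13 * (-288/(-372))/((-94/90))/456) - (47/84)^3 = -0.22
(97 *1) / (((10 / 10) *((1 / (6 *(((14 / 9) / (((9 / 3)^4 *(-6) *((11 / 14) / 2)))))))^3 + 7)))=-5842919936 / 515235016843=-0.01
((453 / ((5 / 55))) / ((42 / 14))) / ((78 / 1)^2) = 1661 / 6084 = 0.27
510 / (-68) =-15 / 2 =-7.50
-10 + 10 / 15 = -28 / 3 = -9.33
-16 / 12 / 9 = -4 / 27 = -0.15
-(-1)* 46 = 46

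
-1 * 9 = -9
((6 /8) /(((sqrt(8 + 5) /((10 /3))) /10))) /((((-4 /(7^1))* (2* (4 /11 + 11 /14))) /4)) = -13475* sqrt(13) /2301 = -21.11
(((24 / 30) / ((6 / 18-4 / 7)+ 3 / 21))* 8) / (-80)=0.84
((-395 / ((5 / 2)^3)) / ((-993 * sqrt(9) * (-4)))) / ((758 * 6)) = -79 / 169356150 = -0.00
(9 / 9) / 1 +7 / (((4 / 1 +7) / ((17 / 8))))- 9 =-585 / 88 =-6.65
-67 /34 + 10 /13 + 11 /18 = -1174 /1989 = -0.59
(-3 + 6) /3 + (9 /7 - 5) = -19 /7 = -2.71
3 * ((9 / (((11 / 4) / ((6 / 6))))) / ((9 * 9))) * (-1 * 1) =-0.12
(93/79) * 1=93/79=1.18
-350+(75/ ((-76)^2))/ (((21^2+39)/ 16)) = -4043195/ 11552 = -350.00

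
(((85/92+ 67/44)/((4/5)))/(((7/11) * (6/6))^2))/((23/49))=34045/2116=16.09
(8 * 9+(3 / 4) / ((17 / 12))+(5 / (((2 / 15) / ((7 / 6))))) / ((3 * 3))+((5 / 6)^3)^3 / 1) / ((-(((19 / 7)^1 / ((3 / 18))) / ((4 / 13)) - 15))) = -2.05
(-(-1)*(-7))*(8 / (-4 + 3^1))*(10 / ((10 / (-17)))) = -952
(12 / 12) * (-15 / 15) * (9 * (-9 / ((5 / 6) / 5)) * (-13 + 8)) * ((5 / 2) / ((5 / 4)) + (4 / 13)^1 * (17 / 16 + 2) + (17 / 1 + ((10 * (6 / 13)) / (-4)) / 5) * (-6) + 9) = 5602365 / 26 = 215475.58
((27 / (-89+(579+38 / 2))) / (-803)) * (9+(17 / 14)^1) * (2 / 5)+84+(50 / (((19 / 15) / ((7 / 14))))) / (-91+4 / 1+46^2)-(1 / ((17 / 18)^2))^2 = 346514603284495764 / 4187357302245145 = 82.75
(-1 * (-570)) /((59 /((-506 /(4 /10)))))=-721050 /59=-12221.19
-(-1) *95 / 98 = 95 / 98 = 0.97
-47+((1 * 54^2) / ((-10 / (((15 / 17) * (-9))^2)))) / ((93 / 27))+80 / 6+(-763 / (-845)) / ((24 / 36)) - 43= -245917370147 / 45422130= -5414.04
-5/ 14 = -0.36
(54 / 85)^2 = 2916 / 7225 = 0.40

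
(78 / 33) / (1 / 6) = 156 / 11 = 14.18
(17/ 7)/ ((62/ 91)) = 221/ 62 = 3.56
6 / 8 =3 / 4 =0.75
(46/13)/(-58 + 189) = 0.03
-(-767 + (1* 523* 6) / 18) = 1778 / 3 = 592.67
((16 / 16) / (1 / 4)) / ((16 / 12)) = 3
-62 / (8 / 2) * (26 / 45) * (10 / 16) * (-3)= 403 / 24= 16.79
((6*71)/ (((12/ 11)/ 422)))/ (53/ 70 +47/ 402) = 105391335/ 559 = 188535.48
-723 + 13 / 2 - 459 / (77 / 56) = -23107 / 22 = -1050.32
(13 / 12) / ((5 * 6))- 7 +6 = -347 / 360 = -0.96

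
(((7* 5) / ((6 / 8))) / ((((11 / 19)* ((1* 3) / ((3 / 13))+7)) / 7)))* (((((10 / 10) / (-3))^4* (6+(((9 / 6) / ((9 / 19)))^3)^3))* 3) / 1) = 300478540642105 / 8979227136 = 33463.74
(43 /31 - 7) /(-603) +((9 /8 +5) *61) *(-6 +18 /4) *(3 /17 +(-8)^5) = 31124432293757 /1694832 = 18364317.11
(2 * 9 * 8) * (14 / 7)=288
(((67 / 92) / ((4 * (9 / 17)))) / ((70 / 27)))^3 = 39896512713 / 17093758976000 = 0.00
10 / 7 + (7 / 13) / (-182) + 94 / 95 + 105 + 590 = 156757989 / 224770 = 697.42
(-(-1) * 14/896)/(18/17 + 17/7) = 119/26560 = 0.00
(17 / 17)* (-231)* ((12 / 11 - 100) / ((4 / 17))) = 97104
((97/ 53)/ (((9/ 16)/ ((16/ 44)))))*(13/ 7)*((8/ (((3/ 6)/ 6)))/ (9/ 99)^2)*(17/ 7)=482932736/ 7791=61985.98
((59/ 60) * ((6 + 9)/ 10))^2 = 3481/ 1600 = 2.18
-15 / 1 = -15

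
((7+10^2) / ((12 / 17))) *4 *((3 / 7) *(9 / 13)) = 179.90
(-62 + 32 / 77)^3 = -106631286488 / 456533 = -233567.53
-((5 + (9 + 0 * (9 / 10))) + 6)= -20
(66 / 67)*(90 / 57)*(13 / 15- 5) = -8184 / 1273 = -6.43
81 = 81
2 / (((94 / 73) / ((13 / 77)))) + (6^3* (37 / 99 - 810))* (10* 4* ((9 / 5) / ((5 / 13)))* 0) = 949 / 3619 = 0.26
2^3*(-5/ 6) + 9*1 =7/ 3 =2.33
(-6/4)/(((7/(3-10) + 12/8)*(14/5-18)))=15/76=0.20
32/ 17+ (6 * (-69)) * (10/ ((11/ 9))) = -3385.39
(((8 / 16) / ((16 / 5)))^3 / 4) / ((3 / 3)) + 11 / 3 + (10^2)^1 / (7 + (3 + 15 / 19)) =12.94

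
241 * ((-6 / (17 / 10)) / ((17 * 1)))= -14460 / 289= -50.03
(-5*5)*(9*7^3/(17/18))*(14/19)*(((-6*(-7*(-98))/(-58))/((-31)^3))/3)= 13341396600/279052297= 47.81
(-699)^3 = -341532099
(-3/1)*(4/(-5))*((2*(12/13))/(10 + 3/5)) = 288/689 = 0.42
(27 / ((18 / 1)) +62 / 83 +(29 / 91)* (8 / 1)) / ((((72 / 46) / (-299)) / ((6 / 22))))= -38328695 / 153384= -249.89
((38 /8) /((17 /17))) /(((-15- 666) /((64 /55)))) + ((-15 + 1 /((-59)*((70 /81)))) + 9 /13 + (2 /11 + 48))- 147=-113.15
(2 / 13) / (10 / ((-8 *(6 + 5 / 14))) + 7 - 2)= 0.03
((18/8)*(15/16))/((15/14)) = 63/32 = 1.97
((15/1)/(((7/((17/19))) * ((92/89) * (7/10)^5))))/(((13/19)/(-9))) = -5106375000/35177051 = -145.16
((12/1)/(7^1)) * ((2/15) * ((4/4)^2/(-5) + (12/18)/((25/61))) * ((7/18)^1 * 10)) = 856/675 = 1.27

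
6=6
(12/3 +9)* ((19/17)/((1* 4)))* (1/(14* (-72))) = -247/68544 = -0.00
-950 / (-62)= 475 / 31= 15.32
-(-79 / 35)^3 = 493039 / 42875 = 11.50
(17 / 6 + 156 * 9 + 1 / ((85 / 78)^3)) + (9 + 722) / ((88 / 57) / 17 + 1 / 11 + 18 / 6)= 1637.36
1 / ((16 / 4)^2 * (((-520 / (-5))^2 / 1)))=1 / 173056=0.00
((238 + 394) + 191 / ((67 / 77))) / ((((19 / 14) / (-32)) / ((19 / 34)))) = -12779424 / 1139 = -11219.86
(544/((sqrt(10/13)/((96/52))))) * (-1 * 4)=-4580.35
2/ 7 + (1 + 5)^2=254/ 7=36.29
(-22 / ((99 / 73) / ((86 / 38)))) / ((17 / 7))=-43946 / 2907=-15.12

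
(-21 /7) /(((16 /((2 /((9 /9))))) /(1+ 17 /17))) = -3 /4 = -0.75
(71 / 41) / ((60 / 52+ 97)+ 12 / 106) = 48919 / 2775946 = 0.02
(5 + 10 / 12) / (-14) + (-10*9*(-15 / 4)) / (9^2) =15 / 4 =3.75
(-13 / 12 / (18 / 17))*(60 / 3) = -1105 / 54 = -20.46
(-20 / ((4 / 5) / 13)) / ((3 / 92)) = -29900 / 3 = -9966.67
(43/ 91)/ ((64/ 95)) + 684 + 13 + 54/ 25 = 101899821/ 145600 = 699.86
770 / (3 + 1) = 192.50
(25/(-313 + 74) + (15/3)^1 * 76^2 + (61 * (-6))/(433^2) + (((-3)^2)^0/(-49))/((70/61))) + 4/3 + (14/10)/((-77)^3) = 3544969383958868849/122743109023458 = 28881.21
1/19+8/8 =20/19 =1.05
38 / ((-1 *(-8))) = 19 / 4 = 4.75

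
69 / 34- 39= -1257 / 34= -36.97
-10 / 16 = -5 / 8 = -0.62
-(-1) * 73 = 73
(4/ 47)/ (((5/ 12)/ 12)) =576/ 235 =2.45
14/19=0.74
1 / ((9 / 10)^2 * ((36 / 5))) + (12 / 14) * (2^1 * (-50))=-436525 / 5103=-85.54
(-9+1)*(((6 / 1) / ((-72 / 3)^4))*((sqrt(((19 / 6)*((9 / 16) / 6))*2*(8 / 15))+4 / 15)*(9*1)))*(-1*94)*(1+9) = 47 / 144+47*sqrt(285) / 1152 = 1.02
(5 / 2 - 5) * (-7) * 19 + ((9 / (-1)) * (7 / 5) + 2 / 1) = 3219 / 10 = 321.90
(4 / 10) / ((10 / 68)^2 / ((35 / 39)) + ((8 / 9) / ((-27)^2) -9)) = -106183224 / 2382401885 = -0.04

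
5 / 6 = 0.83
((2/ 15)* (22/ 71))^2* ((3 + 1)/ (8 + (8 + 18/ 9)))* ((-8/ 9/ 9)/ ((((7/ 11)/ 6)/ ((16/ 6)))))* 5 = -5451776/ 1157590035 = -0.00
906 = 906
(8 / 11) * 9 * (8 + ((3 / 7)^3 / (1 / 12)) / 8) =200484 / 3773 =53.14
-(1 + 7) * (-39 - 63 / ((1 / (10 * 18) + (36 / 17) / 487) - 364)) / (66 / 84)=395.33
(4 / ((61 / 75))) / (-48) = -25 / 244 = -0.10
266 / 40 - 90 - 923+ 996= -207 / 20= -10.35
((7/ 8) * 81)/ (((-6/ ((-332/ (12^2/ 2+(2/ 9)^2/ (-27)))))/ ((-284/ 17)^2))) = 172943951229/ 11376485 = 15201.88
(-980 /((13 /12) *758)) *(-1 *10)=58800 /4927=11.93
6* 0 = 0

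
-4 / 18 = -2 / 9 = -0.22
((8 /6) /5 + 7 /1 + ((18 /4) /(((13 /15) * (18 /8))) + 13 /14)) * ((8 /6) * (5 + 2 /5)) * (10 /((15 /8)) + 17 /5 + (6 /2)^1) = 10092896 /11375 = 887.29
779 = 779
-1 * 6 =-6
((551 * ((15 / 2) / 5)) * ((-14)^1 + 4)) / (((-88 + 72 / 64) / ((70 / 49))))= 132240 / 973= 135.91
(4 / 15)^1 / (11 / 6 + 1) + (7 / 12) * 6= 611 / 170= 3.59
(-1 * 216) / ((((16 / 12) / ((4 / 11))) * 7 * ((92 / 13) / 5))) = -10530 / 1771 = -5.95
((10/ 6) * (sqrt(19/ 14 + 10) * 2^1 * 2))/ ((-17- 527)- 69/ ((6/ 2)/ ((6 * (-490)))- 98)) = -480205 * sqrt(2226)/ 547876182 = -0.04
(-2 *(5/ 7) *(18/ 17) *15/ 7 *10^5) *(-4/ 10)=108000000/ 833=129651.86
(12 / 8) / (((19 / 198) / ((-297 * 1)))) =-88209 / 19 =-4642.58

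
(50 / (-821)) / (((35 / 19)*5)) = -38 / 5747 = -0.01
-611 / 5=-122.20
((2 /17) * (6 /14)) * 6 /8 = 9 /238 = 0.04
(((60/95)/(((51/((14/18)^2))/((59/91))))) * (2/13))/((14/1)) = 236/4421547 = 0.00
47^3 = 103823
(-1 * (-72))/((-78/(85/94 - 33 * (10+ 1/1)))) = 334.24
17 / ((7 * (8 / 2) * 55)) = 17 / 1540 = 0.01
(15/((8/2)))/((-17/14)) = -105/34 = -3.09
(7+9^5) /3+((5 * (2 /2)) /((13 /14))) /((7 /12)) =768088 /39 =19694.56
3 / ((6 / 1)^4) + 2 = 865 / 432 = 2.00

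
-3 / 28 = -0.11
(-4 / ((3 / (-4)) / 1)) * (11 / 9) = 176 / 27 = 6.52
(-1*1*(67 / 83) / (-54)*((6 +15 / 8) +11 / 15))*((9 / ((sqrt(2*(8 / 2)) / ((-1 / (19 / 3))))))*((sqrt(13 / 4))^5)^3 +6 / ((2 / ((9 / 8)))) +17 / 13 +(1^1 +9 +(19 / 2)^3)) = 3138511217 / 27967680 - 4342887610087*sqrt(26) / 49608130560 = -334.17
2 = 2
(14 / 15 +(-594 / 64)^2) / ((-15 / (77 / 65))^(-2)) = 84762224625 / 6071296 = 13961.14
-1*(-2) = 2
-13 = -13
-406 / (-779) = 0.52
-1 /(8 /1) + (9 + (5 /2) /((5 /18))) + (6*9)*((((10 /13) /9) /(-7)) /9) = 38879 /2184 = 17.80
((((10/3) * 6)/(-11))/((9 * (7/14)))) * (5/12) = -50/297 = -0.17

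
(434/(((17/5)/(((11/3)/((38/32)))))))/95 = 76384/18411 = 4.15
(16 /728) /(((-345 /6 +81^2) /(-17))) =-68 /1183637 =-0.00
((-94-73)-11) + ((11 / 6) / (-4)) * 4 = -1079 / 6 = -179.83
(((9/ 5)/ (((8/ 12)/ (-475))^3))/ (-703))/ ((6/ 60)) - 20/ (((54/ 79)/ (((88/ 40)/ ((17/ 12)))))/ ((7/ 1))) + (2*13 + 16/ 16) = 209706205991/ 22644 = 9261005.39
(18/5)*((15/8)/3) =9/4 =2.25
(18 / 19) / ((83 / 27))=486 / 1577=0.31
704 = 704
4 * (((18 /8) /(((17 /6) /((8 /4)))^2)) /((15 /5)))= 432 /289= 1.49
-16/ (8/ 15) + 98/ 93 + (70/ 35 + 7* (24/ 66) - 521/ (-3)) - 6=146561/ 1023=143.27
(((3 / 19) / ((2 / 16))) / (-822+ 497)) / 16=-3 / 12350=-0.00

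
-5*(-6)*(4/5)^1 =24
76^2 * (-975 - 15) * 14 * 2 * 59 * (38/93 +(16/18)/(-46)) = -2621937570560/713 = -3677331796.02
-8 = -8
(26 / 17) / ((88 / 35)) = 455 / 748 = 0.61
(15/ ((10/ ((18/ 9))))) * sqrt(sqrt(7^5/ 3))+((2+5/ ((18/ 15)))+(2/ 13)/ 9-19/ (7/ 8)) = -25439/ 1638+7 * 3^(3/ 4) * 7^(1/ 4) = 10.42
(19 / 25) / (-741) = -1 / 975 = -0.00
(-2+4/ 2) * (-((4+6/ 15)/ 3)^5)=0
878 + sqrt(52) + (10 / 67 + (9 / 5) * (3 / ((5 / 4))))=2 * sqrt(13) + 1478136 / 1675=889.68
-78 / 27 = -26 / 9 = -2.89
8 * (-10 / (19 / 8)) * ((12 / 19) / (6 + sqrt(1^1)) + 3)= -263040 / 2527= -104.09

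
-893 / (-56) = 893 / 56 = 15.95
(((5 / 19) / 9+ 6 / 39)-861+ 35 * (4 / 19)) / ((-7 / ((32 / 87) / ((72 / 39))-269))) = -133102982912 / 4061421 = -32772.52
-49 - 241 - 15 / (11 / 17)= -3445 / 11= -313.18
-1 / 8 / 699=-1 / 5592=-0.00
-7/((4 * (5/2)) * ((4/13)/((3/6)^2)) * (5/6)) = -273/400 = -0.68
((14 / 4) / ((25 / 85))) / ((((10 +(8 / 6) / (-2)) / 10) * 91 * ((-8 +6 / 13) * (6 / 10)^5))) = -53125 / 222264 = -0.24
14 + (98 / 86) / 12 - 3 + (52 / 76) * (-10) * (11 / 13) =52015 / 9804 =5.31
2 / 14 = 1 / 7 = 0.14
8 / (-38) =-4 / 19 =-0.21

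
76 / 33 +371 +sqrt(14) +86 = 463.04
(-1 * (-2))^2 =4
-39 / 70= -0.56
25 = 25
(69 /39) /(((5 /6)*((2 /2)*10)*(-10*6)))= -23 /6500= -0.00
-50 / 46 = -25 / 23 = -1.09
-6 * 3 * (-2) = 36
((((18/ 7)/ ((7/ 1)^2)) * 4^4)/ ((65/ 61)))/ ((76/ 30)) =421632/ 84721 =4.98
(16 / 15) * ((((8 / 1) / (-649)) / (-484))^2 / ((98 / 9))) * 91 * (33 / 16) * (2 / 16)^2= 117 / 627892754720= 0.00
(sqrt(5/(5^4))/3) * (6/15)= 2 * sqrt(5)/375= 0.01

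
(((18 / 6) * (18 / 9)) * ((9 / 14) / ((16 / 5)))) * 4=135 / 28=4.82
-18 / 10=-9 / 5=-1.80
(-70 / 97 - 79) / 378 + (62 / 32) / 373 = -22506949 / 109411344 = -0.21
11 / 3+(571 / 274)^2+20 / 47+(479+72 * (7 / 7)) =5922020149 / 10585716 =559.44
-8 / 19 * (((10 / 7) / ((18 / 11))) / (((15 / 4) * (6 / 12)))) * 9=-704 / 399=-1.76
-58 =-58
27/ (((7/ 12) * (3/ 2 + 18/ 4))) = 54/ 7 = 7.71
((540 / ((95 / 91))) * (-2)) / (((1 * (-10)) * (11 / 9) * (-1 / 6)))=-530712 / 1045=-507.86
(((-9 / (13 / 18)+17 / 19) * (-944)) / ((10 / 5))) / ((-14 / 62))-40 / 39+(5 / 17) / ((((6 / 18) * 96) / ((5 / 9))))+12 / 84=-29239710401 / 1209312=-24178.80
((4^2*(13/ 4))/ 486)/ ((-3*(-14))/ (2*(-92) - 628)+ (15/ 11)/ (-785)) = -2604316/ 1301265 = -2.00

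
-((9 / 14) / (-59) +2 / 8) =-395 / 1652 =-0.24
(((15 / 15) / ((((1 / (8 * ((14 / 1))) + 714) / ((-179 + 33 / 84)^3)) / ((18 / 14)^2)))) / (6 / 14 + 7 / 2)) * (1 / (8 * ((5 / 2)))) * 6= -30393228645243 / 30172303700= -1007.32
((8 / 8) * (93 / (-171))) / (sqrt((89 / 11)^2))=-341 / 5073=-0.07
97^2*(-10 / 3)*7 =-658630 / 3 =-219543.33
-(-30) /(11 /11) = 30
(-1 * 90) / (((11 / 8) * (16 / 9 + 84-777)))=6480 / 68431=0.09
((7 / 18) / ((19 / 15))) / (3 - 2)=35 / 114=0.31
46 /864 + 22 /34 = 0.70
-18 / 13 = -1.38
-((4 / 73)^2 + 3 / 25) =-16387 / 133225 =-0.12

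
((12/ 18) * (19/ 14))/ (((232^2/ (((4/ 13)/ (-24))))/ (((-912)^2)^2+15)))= -4381387849823/ 29387904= -149088.14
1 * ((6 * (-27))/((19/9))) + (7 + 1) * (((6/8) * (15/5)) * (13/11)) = -11592/209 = -55.46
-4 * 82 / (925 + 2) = -328 / 927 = -0.35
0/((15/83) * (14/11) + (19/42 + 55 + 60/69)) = 0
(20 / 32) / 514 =5 / 4112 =0.00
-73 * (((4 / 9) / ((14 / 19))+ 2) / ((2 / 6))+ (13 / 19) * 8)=-386900 / 399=-969.67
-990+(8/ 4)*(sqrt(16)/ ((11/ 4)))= -10858/ 11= -987.09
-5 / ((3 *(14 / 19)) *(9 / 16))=-760 / 189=-4.02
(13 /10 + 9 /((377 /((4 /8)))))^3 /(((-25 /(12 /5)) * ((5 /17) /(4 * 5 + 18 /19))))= -1227963869157864 /79536720859375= -15.44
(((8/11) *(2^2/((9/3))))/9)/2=16/297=0.05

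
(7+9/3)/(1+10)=10/11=0.91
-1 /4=-0.25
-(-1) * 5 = 5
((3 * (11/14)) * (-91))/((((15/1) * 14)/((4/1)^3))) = -2288/35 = -65.37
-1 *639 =-639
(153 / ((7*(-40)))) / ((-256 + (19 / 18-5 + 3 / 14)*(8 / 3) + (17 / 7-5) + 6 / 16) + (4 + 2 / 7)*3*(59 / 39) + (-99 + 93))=3159 / 1472425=0.00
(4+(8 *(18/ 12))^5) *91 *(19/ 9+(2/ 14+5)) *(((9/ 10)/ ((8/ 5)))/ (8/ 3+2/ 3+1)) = 85288539/ 4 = 21322134.75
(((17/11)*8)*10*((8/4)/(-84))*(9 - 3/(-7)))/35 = -272/343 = -0.79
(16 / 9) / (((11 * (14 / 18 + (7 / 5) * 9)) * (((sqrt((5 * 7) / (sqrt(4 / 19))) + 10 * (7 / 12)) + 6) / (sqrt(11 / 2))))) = -3629520 * 19^(1 / 4) * sqrt(385) / 59169493691 - 64800 * 19^(3 / 4) * sqrt(385) / 8452784813 + 766800 * sqrt(418) / 8452784813 + 42949320 * sqrt(22) / 59169493691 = 0.00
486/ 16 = 30.38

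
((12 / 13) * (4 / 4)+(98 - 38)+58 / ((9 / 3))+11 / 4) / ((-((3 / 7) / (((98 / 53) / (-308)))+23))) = 634501 / 369876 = 1.72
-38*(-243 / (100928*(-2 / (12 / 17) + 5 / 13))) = -9477 / 253648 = -0.04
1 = 1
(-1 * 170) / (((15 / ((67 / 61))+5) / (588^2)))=-393802416 / 125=-3150419.33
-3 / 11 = -0.27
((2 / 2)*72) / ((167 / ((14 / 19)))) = 1008 / 3173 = 0.32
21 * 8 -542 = -374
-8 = -8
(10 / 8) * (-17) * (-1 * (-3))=-255 / 4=-63.75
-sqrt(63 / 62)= -1.01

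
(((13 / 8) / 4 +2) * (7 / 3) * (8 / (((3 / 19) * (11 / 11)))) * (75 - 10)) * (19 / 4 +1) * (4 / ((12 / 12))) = 15310295 / 36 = 425285.97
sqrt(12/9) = 2* sqrt(3)/3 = 1.15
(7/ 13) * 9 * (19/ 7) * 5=855/ 13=65.77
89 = 89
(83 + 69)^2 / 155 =23104 / 155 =149.06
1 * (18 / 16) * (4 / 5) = 9 / 10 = 0.90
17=17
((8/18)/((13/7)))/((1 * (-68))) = -7/1989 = -0.00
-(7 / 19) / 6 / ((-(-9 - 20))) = -7 / 3306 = -0.00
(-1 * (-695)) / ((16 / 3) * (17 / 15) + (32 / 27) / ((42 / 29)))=1970325 / 19456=101.27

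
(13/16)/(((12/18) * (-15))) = -13/160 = -0.08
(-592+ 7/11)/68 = -6505/748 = -8.70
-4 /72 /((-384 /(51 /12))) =17 /27648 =0.00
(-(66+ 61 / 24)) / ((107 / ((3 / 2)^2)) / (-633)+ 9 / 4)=-3123855 / 99122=-31.52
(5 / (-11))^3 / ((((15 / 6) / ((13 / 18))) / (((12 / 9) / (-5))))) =260 / 35937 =0.01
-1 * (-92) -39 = 53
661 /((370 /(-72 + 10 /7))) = -163267 /1295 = -126.07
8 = 8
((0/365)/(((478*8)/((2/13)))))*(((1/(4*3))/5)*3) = 0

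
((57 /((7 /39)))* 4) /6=1482 /7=211.71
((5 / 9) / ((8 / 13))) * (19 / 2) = 1235 / 144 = 8.58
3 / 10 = 0.30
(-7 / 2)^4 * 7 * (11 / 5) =184877 / 80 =2310.96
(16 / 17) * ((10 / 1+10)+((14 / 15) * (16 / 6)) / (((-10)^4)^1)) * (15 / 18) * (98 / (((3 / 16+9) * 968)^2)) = 3272768 / 168387305625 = 0.00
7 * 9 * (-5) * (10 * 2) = -6300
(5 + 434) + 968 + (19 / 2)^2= 5989 / 4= 1497.25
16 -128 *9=-1136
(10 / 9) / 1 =10 / 9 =1.11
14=14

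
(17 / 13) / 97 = 17 / 1261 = 0.01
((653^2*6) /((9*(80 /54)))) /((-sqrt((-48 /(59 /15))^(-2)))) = -138156516 /59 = -2341635.86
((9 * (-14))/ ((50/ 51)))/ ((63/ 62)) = -3162/ 25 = -126.48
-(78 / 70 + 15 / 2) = -603 / 70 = -8.61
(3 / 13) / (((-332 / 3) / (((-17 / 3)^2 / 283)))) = -289 / 1221428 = -0.00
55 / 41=1.34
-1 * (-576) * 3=1728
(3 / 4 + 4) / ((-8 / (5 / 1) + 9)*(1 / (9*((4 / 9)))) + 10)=95 / 237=0.40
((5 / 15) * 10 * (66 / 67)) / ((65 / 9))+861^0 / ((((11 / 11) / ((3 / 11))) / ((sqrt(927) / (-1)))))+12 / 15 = 5464 / 4355- 9 * sqrt(103) / 11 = -7.05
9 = 9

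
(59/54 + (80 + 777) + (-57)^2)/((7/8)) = 887132/189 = 4693.82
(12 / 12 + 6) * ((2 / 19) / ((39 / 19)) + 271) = 1897.36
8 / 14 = 4 / 7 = 0.57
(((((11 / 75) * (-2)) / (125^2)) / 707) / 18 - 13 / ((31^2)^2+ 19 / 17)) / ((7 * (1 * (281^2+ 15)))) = -549363425587 / 21573040257858600000000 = -0.00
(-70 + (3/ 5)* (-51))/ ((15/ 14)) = -7042/ 75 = -93.89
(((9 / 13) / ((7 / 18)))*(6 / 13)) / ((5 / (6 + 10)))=15552 / 5915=2.63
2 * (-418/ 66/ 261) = -38/ 783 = -0.05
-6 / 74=-0.08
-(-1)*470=470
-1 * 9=-9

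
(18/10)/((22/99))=81/10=8.10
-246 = -246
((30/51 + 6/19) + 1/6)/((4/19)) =5.09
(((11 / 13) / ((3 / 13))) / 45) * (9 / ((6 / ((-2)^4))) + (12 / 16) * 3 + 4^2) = 1859 / 540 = 3.44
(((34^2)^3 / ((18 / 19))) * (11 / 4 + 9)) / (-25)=-172438792936 / 225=-766394635.27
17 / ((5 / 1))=17 / 5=3.40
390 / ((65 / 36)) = 216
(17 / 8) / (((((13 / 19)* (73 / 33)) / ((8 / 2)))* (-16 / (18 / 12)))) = -31977 / 60736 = -0.53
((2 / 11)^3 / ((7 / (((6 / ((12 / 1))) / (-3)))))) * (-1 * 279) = 372 / 9317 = 0.04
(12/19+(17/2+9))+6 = 917/38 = 24.13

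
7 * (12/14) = 6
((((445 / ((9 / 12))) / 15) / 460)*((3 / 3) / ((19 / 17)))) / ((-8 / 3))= -1513 / 52440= -0.03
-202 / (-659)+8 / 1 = 5474 / 659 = 8.31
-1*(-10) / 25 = 2 / 5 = 0.40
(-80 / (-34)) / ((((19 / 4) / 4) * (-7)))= -640 / 2261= -0.28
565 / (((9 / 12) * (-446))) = -1130 / 669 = -1.69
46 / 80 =23 / 40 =0.58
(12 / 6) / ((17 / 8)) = 16 / 17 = 0.94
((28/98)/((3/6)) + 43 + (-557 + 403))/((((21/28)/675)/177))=-17591271.43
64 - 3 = 61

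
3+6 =9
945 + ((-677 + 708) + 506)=1482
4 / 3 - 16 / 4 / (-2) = 3.33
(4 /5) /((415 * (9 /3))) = 4 /6225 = 0.00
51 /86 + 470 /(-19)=-39451 /1634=-24.14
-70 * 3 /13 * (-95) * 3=59850 /13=4603.85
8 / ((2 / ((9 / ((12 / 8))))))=24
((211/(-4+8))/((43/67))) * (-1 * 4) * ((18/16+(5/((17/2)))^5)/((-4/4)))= 191962265681/488430808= 393.02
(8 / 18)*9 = 4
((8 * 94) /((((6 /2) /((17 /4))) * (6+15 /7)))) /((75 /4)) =89488 /12825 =6.98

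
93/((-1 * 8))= -93/8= -11.62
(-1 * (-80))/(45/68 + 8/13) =70720/1129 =62.64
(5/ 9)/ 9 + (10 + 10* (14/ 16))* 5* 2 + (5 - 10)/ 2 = 14990/ 81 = 185.06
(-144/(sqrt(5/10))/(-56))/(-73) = -18 * sqrt(2)/511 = -0.05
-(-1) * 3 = 3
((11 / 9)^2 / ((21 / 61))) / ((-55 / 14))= -1.10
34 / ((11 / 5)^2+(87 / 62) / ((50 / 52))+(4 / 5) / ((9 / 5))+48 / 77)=9130275 / 1978363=4.62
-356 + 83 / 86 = -30533 / 86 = -355.03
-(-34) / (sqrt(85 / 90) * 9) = 2 * sqrt(34) / 3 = 3.89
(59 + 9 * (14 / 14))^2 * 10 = 46240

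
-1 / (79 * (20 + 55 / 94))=-94 / 152865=-0.00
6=6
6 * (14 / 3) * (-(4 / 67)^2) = -448 / 4489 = -0.10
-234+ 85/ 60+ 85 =-1771/ 12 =-147.58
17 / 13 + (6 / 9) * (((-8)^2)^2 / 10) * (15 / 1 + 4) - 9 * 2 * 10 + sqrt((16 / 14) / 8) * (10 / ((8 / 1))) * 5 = 25 * sqrt(7) / 28 + 976867 / 195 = 5011.94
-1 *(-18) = 18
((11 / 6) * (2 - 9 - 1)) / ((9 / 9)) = -14.67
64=64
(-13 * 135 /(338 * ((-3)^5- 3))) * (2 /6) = 15 /2132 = 0.01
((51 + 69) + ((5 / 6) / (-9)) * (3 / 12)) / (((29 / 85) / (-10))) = -11013875 / 3132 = -3516.56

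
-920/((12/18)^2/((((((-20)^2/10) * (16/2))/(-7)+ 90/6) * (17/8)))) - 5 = 3782785/28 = 135099.46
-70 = -70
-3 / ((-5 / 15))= 9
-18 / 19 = -0.95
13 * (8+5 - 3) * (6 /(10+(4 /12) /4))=9360 /121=77.36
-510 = -510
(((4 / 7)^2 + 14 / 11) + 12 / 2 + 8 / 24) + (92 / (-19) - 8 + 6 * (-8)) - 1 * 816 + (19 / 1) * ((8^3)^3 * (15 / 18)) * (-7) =-457029174384467 / 30723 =-14875799055.58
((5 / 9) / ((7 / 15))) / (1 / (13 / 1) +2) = 325 / 567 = 0.57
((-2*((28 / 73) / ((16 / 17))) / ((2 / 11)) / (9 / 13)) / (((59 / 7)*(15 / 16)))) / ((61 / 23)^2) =-252055804 / 2163556845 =-0.12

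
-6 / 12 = -0.50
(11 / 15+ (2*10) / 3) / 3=37 / 15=2.47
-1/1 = -1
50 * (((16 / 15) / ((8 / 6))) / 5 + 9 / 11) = 538 / 11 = 48.91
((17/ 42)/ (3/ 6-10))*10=-170/ 399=-0.43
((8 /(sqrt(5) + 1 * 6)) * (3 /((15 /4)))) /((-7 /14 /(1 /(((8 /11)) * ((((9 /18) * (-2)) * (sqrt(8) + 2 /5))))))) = 44 /((1 + 5 * sqrt(2)) * (sqrt(5) + 6)) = 0.66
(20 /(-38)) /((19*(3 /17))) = -170 /1083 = -0.16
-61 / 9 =-6.78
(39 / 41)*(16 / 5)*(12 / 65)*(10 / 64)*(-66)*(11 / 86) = -6534 / 8815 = -0.74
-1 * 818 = -818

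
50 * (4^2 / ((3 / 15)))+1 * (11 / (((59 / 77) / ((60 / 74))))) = 8757410 / 2183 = 4011.64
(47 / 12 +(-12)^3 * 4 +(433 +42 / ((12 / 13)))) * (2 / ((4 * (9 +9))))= -77155 / 432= -178.60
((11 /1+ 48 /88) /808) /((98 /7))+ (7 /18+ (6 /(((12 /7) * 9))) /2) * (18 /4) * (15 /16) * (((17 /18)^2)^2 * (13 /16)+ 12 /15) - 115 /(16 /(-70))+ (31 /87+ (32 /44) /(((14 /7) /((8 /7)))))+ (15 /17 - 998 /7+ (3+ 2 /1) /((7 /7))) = 33957777315592475 /91587558408192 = 370.77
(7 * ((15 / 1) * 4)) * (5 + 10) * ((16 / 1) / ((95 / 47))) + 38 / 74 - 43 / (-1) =35088830 / 703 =49912.99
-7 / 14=-1 / 2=-0.50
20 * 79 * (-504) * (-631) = 502477920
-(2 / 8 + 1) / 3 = -5 / 12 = -0.42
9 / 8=1.12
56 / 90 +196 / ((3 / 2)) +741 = 872.29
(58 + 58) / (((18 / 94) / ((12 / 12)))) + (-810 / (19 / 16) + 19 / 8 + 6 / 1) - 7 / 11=-1032125 / 15048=-68.59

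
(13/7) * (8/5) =104/35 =2.97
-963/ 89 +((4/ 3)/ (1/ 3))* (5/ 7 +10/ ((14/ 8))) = 9279/ 623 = 14.89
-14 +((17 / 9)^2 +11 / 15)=-3928 / 405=-9.70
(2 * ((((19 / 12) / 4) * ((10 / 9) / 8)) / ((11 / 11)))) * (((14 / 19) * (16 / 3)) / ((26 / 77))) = 2695 / 2106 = 1.28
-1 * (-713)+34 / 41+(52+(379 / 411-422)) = 5809406 / 16851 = 344.75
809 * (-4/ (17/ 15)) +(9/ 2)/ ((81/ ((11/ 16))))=-13979333/ 4896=-2855.26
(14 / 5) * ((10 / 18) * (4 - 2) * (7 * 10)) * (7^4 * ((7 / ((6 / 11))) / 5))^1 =36235892 / 27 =1342070.07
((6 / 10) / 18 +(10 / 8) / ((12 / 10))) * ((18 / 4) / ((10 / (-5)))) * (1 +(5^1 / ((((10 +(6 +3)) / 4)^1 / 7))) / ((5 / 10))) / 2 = -115713 / 6080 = -19.03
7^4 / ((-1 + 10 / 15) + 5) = 1029 / 2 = 514.50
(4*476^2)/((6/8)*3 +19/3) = 10875648/103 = 105588.82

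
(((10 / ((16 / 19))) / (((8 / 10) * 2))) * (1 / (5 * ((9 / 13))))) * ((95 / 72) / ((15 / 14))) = 164255 / 62208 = 2.64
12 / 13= 0.92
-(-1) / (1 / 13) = 13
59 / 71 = 0.83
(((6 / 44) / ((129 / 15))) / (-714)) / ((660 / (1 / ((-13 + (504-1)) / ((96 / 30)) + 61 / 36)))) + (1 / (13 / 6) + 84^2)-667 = 1146558970741915 / 179445320054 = 6389.46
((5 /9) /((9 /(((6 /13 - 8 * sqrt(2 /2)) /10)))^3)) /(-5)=117649 /1801814625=0.00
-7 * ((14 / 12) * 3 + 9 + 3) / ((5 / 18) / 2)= -3906 / 5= -781.20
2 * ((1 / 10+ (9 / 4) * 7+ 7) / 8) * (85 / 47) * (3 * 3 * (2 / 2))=69921 / 752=92.98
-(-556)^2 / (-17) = 309136 / 17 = 18184.47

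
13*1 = 13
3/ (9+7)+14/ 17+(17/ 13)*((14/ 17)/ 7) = 4119/ 3536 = 1.16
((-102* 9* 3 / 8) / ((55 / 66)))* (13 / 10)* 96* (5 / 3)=-429624 / 5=-85924.80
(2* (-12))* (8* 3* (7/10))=-2016/5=-403.20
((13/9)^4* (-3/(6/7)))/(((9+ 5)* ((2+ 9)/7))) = -199927/288684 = -0.69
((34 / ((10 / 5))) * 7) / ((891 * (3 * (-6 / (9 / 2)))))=-119 / 3564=-0.03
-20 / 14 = -1.43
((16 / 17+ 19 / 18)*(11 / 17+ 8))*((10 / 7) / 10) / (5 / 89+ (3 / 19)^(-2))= 0.06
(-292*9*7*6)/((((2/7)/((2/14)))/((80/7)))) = -630720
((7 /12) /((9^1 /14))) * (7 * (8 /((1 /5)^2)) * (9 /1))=34300 /3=11433.33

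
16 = 16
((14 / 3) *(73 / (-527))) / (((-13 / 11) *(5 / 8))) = 0.88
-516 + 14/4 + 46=-933/2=-466.50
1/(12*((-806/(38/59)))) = -19/285324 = -0.00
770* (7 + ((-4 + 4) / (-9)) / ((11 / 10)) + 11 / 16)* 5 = 236775 / 8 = 29596.88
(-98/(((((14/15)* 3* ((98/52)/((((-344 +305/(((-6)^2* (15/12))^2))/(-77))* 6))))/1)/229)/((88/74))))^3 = -291854415797248467132651548672/117296405829351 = -2488178676351376.61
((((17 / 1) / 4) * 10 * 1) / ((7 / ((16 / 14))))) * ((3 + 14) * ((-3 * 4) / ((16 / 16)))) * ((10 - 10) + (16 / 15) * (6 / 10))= -221952 / 245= -905.93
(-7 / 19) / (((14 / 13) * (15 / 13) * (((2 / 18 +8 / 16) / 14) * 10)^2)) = -447174 / 287375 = -1.56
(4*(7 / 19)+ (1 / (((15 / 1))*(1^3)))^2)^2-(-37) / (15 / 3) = 175169386 / 18275625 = 9.58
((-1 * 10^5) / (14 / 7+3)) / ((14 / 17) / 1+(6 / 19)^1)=-403750 / 23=-17554.35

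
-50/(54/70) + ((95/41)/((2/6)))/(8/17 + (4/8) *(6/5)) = -58.32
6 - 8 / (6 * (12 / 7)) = 47 / 9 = 5.22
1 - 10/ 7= -0.43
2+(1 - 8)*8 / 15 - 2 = -56 / 15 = -3.73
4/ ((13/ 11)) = 44/ 13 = 3.38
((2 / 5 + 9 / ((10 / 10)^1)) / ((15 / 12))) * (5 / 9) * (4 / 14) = 376 / 315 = 1.19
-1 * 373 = -373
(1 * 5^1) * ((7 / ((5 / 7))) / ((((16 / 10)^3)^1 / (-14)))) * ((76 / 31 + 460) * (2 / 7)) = -686000 / 31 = -22129.03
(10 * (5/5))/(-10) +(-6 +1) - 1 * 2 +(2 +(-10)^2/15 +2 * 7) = 44/3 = 14.67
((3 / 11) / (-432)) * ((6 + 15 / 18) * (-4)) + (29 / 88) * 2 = 0.68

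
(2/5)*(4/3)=8/15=0.53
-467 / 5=-93.40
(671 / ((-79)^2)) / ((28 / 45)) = 30195 / 174748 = 0.17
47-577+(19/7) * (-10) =-3900/7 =-557.14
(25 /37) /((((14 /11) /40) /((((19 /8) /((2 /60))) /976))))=1.55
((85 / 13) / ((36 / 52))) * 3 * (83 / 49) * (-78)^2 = 14307540 / 49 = 291990.61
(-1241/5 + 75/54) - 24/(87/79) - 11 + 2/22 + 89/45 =-531203/1914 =-277.54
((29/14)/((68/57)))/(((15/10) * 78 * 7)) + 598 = 155418359/259896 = 598.00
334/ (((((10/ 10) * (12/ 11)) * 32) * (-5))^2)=20207/ 1843200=0.01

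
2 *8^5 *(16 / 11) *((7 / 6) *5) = 18350080 / 33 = 556063.03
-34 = -34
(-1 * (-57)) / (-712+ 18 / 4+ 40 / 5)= -114 / 1399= -0.08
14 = 14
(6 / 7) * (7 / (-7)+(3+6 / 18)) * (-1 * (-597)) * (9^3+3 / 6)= 871023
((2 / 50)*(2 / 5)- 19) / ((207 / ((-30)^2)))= -9492 / 115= -82.54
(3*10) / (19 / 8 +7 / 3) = 720 / 113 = 6.37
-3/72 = -1/24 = -0.04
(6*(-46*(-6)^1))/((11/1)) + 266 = 4582/11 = 416.55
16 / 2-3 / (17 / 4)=124 / 17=7.29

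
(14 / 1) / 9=1.56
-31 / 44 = -0.70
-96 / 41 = -2.34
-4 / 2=-2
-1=-1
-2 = -2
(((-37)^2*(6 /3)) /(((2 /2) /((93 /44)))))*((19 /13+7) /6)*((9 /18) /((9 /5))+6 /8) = 7851215 /936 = 8388.05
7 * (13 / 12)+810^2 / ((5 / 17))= 26768971 / 12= 2230747.58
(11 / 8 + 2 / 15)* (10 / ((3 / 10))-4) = 1991 / 45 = 44.24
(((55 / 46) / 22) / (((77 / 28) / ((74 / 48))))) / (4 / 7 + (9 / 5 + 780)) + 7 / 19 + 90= 285484985017 / 3159121944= 90.37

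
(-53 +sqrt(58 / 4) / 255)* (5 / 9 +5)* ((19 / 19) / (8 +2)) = -265 / 9 +sqrt(58) / 918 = -29.44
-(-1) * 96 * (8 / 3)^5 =1048576 / 81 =12945.38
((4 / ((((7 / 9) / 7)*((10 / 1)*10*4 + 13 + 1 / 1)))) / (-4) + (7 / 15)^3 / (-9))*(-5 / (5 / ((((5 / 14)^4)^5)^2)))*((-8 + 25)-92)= -0.00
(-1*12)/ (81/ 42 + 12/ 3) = -168/ 83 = -2.02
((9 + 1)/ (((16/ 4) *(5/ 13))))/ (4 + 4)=13/ 16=0.81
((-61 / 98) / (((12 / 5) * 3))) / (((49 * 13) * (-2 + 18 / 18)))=305 / 2247336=0.00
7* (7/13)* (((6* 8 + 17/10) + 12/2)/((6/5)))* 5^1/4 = 136465/624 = 218.69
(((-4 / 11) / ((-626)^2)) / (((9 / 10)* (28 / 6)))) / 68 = -5 / 1538897052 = -0.00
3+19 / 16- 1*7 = -45 / 16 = -2.81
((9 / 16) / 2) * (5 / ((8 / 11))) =495 / 256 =1.93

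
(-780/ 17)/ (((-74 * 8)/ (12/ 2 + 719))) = 141375/ 2516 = 56.19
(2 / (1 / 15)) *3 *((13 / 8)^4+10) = 3128445 / 2048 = 1527.56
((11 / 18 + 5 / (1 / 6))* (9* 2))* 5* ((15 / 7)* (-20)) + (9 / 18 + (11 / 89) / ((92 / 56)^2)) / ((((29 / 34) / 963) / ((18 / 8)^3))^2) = 51172785234917800431 / 567635654656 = 90150759.23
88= 88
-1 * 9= -9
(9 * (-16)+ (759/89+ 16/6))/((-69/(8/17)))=283672/313191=0.91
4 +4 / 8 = 9 / 2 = 4.50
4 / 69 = 0.06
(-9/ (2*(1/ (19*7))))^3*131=-224674480863/ 8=-28084310107.88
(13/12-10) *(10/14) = -535/84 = -6.37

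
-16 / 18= -8 / 9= -0.89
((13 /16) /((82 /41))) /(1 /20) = 65 /8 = 8.12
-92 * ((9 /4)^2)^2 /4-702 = -330615 /256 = -1291.46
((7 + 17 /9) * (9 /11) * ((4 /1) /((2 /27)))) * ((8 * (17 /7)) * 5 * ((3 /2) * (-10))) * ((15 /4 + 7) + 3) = -55080000 /7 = -7868571.43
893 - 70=823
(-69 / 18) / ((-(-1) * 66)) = -23 / 396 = -0.06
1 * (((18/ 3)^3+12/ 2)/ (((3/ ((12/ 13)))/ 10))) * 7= 62160/ 13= 4781.54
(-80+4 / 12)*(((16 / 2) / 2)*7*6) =-13384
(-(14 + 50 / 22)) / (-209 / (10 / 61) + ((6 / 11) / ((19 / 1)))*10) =34010 / 2663941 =0.01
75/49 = 1.53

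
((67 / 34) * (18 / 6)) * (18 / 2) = 1809 / 34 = 53.21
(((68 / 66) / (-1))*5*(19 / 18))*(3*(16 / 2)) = -12920 / 99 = -130.51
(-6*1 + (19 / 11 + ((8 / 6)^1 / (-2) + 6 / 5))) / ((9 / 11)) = -617 / 135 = -4.57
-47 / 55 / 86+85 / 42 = 100019 / 49665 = 2.01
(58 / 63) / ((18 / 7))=29 / 81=0.36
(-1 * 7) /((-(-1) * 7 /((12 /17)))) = -12 /17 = -0.71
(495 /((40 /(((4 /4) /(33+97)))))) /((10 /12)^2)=891 /6500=0.14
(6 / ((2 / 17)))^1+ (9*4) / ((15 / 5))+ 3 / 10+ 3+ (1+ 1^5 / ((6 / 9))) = 344 / 5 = 68.80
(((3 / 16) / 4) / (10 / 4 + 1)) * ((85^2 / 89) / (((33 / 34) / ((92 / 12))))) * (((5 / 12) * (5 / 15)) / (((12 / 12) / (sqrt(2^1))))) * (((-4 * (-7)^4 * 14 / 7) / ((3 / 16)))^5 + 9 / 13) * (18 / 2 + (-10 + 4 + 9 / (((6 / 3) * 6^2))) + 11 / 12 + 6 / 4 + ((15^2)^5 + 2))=-633387897940795984473789445653482244128946976625 * sqrt(2) / 81619259904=-10974686079785939086804330000000000000.00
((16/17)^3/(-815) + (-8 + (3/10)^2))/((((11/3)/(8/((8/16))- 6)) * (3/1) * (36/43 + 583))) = -27241779207/2211501709450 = -0.01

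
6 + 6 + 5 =17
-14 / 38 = -7 / 19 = -0.37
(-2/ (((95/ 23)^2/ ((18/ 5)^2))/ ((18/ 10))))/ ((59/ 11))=-33936408/ 66559375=-0.51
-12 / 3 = -4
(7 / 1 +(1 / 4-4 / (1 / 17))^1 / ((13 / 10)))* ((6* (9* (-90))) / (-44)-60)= -651015 / 286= -2276.28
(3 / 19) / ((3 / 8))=8 / 19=0.42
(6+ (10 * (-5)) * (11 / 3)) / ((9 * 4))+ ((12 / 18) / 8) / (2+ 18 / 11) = -21181 / 4320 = -4.90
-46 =-46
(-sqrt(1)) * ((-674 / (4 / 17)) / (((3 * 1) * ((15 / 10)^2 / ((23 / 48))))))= 131767 / 648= 203.34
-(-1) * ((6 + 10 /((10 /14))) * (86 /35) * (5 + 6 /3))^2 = 118336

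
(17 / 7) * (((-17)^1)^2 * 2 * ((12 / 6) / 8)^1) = 4913 / 14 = 350.93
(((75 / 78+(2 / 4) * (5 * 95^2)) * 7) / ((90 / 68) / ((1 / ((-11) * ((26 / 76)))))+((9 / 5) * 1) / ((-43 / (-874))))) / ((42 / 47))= 5592.31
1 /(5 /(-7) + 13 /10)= 70 /41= 1.71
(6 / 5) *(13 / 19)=78 / 95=0.82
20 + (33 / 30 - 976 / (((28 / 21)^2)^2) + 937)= 51943 / 80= 649.29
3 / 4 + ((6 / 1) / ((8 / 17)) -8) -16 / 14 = 4.36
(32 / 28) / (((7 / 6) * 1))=48 / 49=0.98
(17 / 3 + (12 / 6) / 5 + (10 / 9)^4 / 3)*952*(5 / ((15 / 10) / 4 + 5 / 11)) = 54207344576 / 1436859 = 37726.28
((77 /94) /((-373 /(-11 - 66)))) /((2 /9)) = 53361 /70124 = 0.76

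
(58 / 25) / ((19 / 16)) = 928 / 475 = 1.95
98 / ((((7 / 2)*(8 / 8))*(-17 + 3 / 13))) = -182 / 109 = -1.67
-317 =-317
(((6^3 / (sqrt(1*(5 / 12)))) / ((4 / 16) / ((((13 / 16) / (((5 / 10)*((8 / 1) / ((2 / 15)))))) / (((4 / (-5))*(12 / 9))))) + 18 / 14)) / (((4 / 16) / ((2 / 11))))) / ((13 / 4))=-96768*sqrt(15) / 42845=-8.75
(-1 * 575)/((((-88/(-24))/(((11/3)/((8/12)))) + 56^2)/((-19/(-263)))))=-6555/494966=-0.01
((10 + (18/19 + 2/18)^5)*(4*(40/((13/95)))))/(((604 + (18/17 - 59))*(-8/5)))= -14079195518993500/928664092970991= -15.16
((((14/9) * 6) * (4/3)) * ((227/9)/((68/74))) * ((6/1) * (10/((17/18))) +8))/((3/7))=4003568128/70227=57008.96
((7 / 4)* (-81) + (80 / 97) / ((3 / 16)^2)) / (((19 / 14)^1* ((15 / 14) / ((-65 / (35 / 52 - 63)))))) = -1954651972 / 23039343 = -84.84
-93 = -93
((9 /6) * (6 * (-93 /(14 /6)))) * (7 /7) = -2511 /7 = -358.71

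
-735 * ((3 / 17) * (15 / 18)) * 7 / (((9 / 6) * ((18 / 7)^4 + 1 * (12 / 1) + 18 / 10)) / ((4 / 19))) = -411771500 / 223047327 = -1.85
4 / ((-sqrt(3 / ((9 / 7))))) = -4* sqrt(21) / 7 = -2.62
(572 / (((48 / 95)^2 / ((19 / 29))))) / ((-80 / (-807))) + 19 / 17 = 22428530677 / 1514496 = 14809.24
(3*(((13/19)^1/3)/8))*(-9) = -117/152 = -0.77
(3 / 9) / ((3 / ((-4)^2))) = 1.78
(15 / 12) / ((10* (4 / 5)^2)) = 25 / 128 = 0.20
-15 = -15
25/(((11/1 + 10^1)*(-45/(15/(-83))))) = 25/5229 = 0.00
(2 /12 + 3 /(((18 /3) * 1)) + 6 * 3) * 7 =392 /3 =130.67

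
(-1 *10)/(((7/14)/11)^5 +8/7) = -360754240/41229063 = -8.75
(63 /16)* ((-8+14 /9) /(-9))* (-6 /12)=-203 /144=-1.41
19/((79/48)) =912/79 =11.54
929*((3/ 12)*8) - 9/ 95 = 176501/ 95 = 1857.91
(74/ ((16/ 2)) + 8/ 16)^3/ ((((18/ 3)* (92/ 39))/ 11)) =720.33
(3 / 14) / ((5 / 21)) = 9 / 10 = 0.90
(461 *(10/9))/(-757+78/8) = -18440/26901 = -0.69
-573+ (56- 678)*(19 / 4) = -7055 / 2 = -3527.50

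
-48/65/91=-48/5915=-0.01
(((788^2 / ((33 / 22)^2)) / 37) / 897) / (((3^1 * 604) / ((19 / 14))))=5898968 / 947180871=0.01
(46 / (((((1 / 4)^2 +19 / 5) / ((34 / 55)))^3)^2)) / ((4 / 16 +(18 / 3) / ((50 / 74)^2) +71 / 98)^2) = 17890538268082674073600000000 / 4611659285787409330204078064879361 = 0.00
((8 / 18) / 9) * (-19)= -76 / 81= -0.94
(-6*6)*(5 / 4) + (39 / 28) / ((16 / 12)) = -4923 / 112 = -43.96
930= 930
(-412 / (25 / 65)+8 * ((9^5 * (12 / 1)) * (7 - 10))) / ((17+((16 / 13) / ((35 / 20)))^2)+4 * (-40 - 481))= 704182420396 / 85563655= 8229.92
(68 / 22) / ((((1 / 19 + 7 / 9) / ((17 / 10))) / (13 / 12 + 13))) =2783937 / 31240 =89.11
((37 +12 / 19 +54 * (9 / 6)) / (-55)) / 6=-1127 / 3135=-0.36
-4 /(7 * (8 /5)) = -5 /14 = -0.36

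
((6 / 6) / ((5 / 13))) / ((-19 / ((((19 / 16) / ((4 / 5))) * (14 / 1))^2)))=-60515 / 1024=-59.10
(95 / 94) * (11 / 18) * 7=7315 / 1692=4.32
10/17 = 0.59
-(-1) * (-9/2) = -9/2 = -4.50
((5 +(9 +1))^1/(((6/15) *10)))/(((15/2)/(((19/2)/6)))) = 19/24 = 0.79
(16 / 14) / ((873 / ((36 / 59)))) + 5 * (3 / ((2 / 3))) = 1802809 / 80122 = 22.50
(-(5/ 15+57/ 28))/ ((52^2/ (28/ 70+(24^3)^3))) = -1314299251261639/ 567840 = -2314559120.99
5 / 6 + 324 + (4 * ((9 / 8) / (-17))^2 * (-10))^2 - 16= 4952953291 / 16036032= 308.86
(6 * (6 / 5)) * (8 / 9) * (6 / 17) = 192 / 85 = 2.26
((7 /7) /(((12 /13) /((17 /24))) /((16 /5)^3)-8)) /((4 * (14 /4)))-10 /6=-7923697 /4728759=-1.68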